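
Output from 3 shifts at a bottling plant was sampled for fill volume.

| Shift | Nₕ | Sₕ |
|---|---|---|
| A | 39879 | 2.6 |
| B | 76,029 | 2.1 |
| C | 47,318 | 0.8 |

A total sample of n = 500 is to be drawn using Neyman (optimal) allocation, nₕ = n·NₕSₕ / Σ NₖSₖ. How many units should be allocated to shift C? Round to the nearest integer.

63

A: NₕSₕ = 39879·2.6 = 103685.4
B: NₕSₕ = 76029·2.1 = 159660.9
C: NₕSₕ = 47318·0.8 = 37854.4
Σ NₕSₕ = 301200.7.
n_C = 500·37854.4/301200.7 = 62.839... → 63.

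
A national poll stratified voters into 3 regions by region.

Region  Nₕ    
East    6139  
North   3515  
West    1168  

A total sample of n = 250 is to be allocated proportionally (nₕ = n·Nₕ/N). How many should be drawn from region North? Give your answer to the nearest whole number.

Share of region North = 3515/10822 = 0.32480.
Allocate 250 × 0.32480 = 81.200... → 81.

81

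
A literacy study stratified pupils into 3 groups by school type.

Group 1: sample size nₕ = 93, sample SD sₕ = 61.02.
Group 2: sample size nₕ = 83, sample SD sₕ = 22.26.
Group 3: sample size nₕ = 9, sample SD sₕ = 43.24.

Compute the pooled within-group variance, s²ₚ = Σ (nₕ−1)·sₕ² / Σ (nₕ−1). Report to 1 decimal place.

Degrees of freedom: 92 + 82 + 8 = 182.
Σ(nₕ−1)sₕ² = 92·3723.4404 + 82·495.5076 + 8·1869.6976 = 398145.7208.
s²ₚ = 398145.7208 / 182 = 2187.614... → 2187.6.

2187.6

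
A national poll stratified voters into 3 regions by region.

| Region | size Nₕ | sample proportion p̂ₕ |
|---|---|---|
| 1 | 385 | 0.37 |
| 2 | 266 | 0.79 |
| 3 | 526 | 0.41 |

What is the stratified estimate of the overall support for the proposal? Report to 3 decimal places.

0.483

N = 385 + 266 + 526 = 1177.
Overall proportion = Σ (Nₕ/N)·p̂ₕ.
Σ Nₕp̂ₕ = 142.45 + 210.14 + 215.66 = 568.25.
568.25 / 1177 = 0.48280... → 0.483.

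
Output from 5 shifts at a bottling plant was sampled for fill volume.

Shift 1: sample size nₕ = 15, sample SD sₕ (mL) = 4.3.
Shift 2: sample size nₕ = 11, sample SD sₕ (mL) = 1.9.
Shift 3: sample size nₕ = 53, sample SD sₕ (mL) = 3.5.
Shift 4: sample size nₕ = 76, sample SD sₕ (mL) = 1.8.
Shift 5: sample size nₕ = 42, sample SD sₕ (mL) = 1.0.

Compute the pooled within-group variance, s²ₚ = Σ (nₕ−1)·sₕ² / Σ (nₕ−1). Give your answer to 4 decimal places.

Degrees of freedom: 14 + 10 + 52 + 75 + 41 = 192.
Σ(nₕ−1)sₕ² = 14·18.49 + 10·3.61 + 52·12.25 + 75·3.24 + 41·1 = 1215.96.
s²ₚ = 1215.96 / 192 = 6.333125 → 6.3331.

6.3331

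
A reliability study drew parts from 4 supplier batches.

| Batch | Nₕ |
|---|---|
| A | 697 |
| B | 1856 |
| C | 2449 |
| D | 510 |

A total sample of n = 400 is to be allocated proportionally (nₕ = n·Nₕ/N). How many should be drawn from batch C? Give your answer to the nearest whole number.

Share of batch C = 2449/5512 = 0.44430.
Allocate 400 × 0.44430 = 177.721... → 178.

178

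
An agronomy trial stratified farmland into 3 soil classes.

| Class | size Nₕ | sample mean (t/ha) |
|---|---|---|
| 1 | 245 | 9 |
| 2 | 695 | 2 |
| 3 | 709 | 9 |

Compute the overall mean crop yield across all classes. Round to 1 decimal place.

6.0

x̄_st = (Σ Nₕx̄ₕ) / (Σ Nₕ) = (245·9 + 695·2 + 709·9) / 1649
= 9976 / 1649 = 6.050... → 6.0.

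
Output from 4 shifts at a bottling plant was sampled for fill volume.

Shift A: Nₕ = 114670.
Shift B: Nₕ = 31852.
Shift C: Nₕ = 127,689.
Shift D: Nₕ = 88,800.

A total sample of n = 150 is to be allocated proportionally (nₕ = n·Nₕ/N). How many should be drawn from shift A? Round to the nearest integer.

Share of shift A = 114670/363011 = 0.31589.
Allocate 150 × 0.31589 = 47.383... → 47.

47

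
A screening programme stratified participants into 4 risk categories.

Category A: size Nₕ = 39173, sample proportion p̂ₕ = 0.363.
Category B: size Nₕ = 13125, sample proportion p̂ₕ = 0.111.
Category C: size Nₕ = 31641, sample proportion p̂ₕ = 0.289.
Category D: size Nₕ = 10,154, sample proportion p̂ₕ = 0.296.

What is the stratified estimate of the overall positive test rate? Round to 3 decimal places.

N = 39173 + 13125 + 31641 + 10154 = 94093.
Overall proportion = Σ (Nₕ/N)·p̂ₕ.
Σ Nₕp̂ₕ = 14219.799 + 1456.875 + 9144.249 + 3005.584 = 27826.507.
27826.507 / 94093 = 0.29573... → 0.296.

0.296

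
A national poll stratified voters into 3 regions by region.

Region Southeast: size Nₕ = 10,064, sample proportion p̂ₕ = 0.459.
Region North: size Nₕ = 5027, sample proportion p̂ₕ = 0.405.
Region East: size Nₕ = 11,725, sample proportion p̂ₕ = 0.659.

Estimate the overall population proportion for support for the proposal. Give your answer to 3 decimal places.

N = 10064 + 5027 + 11725 = 26816.
Overall proportion = Σ (Nₕ/N)·p̂ₕ.
Σ Nₕp̂ₕ = 4619.376 + 2035.935 + 7726.775 = 14382.086.
14382.086 / 26816 = 0.53632... → 0.536.

0.536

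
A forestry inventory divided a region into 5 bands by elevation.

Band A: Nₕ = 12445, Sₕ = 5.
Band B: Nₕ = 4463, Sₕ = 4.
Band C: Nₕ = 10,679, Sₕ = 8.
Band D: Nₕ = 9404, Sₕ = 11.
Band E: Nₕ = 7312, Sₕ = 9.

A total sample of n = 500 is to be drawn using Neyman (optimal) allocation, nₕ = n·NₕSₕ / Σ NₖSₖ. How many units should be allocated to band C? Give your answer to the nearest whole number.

128

Σ NₕSₕ = 12445·5 + 4463·4 + 10679·8 + 9404·11 + 7312·9 = 334761.
Share for C: 85432/334761 = 0.25520.
n_C = 500 × 0.25520 = 127.601... → 128.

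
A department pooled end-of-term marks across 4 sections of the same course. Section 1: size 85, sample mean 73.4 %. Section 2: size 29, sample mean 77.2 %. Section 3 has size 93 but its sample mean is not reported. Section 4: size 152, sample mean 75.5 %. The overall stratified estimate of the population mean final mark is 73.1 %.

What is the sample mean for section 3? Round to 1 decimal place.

67.6

Σ Nₕx̄ₕ = N·μ, so 93·x̄_3 = 359·73.1 − (85·73.4 + 29·77.2 + 152·75.5).
= 26242.9 − 19953.8 = 6289.1.
x̄_3 = 6289.1 / 93 = 67.625... → 67.6.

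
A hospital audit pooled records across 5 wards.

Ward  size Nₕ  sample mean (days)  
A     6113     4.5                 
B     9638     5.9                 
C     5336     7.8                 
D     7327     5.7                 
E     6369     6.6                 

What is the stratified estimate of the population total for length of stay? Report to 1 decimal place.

A: 6113·4.5 = 27508.5
B: 9638·5.9 = 56864.2
C: 5336·7.8 = 41620.8
D: 7327·5.7 = 41763.9
E: 6369·6.6 = 42035.4
τ̂ = Σ Nₕx̄ₕ = 209792.8.

209792.8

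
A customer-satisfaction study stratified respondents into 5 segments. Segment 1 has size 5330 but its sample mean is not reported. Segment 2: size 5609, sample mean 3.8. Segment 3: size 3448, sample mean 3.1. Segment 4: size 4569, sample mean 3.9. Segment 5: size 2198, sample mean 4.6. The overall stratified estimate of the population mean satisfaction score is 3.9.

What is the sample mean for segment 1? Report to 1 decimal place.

N = 5330 + 5609 + 3448 + 4569 + 2198 = 21154.
Overall total = μ·N = 3.9·21154 = 82500.6.
Subtract the known strata: 5609·3.8 + 3448·3.1 + 4569·3.9 + 2198·4.6 = 59932.9.
Remaining total for segment 1: 82500.6 − 59932.9 = 22567.7.
Divide by its size: 22567.7 / 5330 = 4.234... → 4.2.

4.2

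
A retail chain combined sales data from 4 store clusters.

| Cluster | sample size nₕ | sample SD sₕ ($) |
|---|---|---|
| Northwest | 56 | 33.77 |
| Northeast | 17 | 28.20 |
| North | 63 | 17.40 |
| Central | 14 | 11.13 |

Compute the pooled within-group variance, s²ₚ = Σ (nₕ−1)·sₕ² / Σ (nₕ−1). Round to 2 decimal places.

Degrees of freedom: 55 + 16 + 62 + 13 = 146.
Σ(nₕ−1)sₕ² = 55·1140.4129 + 16·795.24 + 62·302.76 + 13·123.8769 = 95828.0692.
s²ₚ = 95828.0692 / 146 = 656.3566... → 656.36.

656.36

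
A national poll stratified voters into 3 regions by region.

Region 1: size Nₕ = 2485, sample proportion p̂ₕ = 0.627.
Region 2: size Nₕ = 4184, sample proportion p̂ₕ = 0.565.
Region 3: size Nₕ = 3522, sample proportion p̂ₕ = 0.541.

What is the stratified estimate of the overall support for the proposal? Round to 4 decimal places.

Wₕ = Nₕ/N with N = 10191: 0.2438, 0.4106, 0.3456.
p̂_st = 0.2438·0.627 + 0.4106·0.565 + 0.3456·0.541 ≈ 0.571824... → 0.5718.

0.5718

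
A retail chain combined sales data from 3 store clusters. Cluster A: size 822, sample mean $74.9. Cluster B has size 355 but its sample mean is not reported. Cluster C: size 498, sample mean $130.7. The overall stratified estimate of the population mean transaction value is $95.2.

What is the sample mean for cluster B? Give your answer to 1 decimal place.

Σ Nₕx̄ₕ = N·μ, so 355·x̄_B = 1675·95.2 − (822·74.9 + 498·130.7).
= 159460 − 126656.4 = 32803.6.
x̄_B = 32803.6 / 355 = 92.405... → 92.4.

92.4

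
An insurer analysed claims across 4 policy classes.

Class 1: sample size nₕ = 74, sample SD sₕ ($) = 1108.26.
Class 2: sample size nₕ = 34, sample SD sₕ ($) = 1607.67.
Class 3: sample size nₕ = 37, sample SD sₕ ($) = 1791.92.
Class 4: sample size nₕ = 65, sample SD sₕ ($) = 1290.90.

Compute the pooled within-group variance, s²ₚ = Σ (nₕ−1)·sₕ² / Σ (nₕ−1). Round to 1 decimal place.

Degrees of freedom: 73 + 33 + 36 + 64 = 206.
Σ(nₕ−1)sₕ² = 73·1228240.2276 + 33·2584602.8289 + 36·3210977.2864 + 64·1666422.81 = 397199672.1189.
s²ₚ = 397199672.1189 / 206 = 1928153.748... → 1928153.7.

1928153.7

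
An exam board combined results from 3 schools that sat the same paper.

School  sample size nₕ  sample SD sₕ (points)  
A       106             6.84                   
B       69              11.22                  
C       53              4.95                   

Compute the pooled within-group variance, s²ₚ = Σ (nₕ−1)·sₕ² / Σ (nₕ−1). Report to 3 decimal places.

Degrees of freedom: 105 + 68 + 52 = 225.
Σ(nₕ−1)sₕ² = 105·46.7856 + 68·125.8884 + 52·24.5025 = 14747.0292.
s²ₚ = 14747.0292 / 225 = 65.54235... → 65.542.

65.542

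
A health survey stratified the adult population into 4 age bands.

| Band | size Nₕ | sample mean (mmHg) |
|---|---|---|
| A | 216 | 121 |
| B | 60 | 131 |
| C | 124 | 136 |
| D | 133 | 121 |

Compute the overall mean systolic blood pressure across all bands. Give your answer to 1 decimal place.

N = 216 + 60 + 124 + 133 = 533.
The stratified mean weights each stratum mean by its population share Nₕ/N.
Σ Nₕx̄ₕ = 216·121 + 60·131 + 124·136 + 133·121 = 26136 + 7860 + 16864 + 16093 = 66953.
Divide by N: 66953 / 533 = 125.615... → 125.6.

125.6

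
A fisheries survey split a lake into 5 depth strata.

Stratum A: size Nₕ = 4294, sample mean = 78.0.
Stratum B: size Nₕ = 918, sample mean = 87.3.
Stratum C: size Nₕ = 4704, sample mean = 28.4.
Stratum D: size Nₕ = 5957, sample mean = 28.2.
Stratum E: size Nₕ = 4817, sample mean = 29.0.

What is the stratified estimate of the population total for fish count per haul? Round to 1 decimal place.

Estimate total by summing Nₕ·x̄ₕ over strata.
4294·78.0 + 918·87.3 + 4704·28.4 + 5957·28.2 + 4817·29.0 = 334932 + 80141.4 + 133593.6 + 167987.4 + 139693 = 856347.4.

856347.4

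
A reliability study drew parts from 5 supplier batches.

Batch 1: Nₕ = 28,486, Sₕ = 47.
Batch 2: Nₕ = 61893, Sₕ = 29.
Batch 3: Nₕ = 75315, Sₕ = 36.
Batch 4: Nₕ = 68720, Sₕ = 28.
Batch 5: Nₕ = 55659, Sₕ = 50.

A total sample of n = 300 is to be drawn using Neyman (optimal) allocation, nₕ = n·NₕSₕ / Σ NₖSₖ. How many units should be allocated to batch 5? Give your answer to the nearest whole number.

79

1: NₕSₕ = 28486·47 = 1338842
2: NₕSₕ = 61893·29 = 1794897
3: NₕSₕ = 75315·36 = 2711340
4: NₕSₕ = 68720·28 = 1924160
5: NₕSₕ = 55659·50 = 2782950
Σ NₕSₕ = 10552189.
n_5 = 300·2782950/10552189 = 79.120... → 79.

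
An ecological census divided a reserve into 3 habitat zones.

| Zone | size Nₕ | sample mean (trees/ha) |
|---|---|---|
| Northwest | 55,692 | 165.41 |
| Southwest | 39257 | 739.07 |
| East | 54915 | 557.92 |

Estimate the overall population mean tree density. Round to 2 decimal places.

N = 55692 + 39257 + 54915 = 149864.
Weight each subgroup mean by Nₕ/N and sum.
Σ Nₕx̄ₕ = 55692·165.41 + 39257·739.07 + 54915·557.92 = 9212013.72 + 29013670.99 + 30638176.8 = 68863861.51.
Divide by N: 68863861.51 / 149864 = 459.5090... → 459.51.

459.51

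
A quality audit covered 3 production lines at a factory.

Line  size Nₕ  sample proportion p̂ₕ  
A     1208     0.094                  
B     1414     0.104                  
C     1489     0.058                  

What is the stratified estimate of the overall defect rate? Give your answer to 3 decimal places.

0.084

Wₕ = Nₕ/N with N = 4111: 0.2938, 0.3440, 0.3622.
p̂_st = 0.2938·0.094 + 0.3440·0.104 + 0.3622·0.058 ≈ 0.08440... → 0.084.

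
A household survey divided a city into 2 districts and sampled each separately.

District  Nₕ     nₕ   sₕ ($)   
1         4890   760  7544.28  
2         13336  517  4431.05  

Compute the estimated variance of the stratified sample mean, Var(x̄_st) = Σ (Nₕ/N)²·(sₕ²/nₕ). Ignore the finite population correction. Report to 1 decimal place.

25723.4

N = 18226; Wₕ = Nₕ/N.
district 1: (4890/18226)²·7544.28²/760 = 5390.8468
district 2: (13336/18226)²·4431.05²/517 = 20332.5196
Sum = 25723.3664 → 25723.4.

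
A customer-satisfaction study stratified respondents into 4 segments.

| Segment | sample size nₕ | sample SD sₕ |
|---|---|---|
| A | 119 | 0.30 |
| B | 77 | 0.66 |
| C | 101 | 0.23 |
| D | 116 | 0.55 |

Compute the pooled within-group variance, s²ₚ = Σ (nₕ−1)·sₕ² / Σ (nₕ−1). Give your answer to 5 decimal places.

0.20490

A: (119−1)·0.30² = 118·0.09 = 10.62
B: (77−1)·0.66² = 76·0.4356 = 33.1056
C: (101−1)·0.23² = 100·0.0529 = 5.29
D: (116−1)·0.55² = 115·0.3025 = 34.7875
Numerator = 83.8031; denominator = Σ(nₕ−1) = 409.
s²ₚ = 83.8031/409 = 0.2048976... → 0.20490.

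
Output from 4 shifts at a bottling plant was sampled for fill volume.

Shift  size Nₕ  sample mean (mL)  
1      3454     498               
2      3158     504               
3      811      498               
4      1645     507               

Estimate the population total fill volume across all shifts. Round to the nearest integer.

Estimate total by summing Nₕ·x̄ₕ over strata.
3454·498 + 3158·504 + 811·498 + 1645·507 = 1720092 + 1591632 + 403878 + 834015 = 4549617.

4549617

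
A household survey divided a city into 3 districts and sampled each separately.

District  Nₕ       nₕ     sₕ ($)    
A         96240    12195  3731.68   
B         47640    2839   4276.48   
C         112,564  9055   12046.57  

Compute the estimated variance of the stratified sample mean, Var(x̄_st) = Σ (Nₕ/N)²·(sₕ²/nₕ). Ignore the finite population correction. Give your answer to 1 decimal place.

3471.0

N = 256444; Wₕ = Nₕ/N.
district A: (96240/256444)²·3731.68²/12195 = 160.8248
district B: (47640/256444)²·4276.48²/2839 = 222.3135
district C: (112564/256444)²·12046.57²/9055 = 3087.8224
Sum = 3470.9608 → 3471.0.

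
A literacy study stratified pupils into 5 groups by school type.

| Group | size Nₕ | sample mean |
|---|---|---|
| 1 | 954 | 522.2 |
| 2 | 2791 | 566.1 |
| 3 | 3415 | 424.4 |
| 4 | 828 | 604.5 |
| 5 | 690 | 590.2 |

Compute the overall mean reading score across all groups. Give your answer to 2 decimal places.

511.09

N = 8678; weights Wₕ = Nₕ/N = (0.1099, 0.3216, 0.3935, 0.0954, 0.0795).
x̄_st = Σ Wₕ·x̄ₕ = 0.1099·522.2 + 0.3216·566.1 + 0.3935·424.4 + 0.0954·604.5 + 0.0795·590.2 ≈ 511.0917...
→ 511.09.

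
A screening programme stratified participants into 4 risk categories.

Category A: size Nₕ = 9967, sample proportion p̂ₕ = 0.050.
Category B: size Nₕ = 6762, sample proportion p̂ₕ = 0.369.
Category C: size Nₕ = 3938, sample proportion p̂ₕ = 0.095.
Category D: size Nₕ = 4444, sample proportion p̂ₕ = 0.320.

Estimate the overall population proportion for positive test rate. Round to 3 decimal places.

Wₕ = Nₕ/N with N = 25111: 0.3969, 0.2693, 0.1568, 0.1770.
p̂_st = 0.3969·0.050 + 0.2693·0.369 + 0.1568·0.095 + 0.1770·0.320 ≈ 0.19074... → 0.191.

0.191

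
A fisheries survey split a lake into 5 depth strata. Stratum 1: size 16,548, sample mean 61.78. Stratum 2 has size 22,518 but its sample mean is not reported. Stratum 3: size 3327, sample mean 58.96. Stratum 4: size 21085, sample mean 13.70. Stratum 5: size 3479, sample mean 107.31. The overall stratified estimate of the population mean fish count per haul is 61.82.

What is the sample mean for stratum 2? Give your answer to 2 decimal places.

100.30

N = 16548 + 22518 + 3327 + 21085 + 3479 = 66957.
Overall total = μ·N = 61.82·66957 = 4139281.74.
Subtract the known strata: 16548·61.78 + 3327·58.96 + 21085·13.70 + 3479·107.31 = 1880691.35.
Remaining total for stratum 2: 4139281.74 − 1880691.35 = 2258590.39.
Divide by its size: 2258590.39 / 22518 = 100.3016... → 100.30.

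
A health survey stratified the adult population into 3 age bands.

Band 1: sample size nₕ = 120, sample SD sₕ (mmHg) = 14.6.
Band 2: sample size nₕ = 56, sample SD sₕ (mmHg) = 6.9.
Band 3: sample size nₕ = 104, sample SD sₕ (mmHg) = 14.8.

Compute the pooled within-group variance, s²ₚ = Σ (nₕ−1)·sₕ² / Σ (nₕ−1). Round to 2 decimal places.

1: (120−1)·14.6² = 119·213.16 = 25366.04
2: (56−1)·6.9² = 55·47.61 = 2618.55
3: (104−1)·14.8² = 103·219.04 = 22561.12
Numerator = 50545.71; denominator = Σ(nₕ−1) = 277.
s²ₚ = 50545.71/277 = 182.4755... → 182.48.

182.48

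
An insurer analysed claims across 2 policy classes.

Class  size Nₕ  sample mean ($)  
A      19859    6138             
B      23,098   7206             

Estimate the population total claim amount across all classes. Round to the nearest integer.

A: 19859·6138 = 121894542
B: 23098·7206 = 166444188
τ̂ = Σ Nₕx̄ₕ = 288338730.

288338730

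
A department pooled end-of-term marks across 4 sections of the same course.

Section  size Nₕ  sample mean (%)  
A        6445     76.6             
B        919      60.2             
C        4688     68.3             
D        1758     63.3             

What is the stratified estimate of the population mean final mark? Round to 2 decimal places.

N = 13810; weights Wₕ = Nₕ/N = (0.4667, 0.0665, 0.3395, 0.1273).
x̄_st = Σ Wₕ·x̄ₕ = 0.4667·76.6 + 0.0665·60.2 + 0.3395·68.3 + 0.1273·63.3 ≈ 70.9980...
→ 71.00.

71.00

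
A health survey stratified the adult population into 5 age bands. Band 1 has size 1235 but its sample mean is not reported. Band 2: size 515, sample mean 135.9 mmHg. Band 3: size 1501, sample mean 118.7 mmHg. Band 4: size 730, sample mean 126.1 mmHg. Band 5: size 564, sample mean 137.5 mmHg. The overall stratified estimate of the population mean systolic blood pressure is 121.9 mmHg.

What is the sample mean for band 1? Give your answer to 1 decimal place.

110.3

Σ Nₕx̄ₕ = N·μ, so 1235·x̄_1 = 4545·121.9 − (515·135.9 + 1501·118.7 + 730·126.1 + 564·137.5).
= 554035.5 − 417760.2 = 136275.3.
x̄_1 = 136275.3 / 1235 = 110.344... → 110.3.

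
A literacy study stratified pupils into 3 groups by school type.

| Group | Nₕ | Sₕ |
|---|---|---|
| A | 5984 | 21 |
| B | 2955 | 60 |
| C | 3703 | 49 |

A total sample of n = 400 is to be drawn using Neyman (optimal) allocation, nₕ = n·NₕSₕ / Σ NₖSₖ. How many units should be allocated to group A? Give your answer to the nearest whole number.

A: NₕSₕ = 5984·21 = 125664
B: NₕSₕ = 2955·60 = 177300
C: NₕSₕ = 3703·49 = 181447
Σ NₕSₕ = 484411.
n_A = 400·125664/484411 = 103.766... → 104.

104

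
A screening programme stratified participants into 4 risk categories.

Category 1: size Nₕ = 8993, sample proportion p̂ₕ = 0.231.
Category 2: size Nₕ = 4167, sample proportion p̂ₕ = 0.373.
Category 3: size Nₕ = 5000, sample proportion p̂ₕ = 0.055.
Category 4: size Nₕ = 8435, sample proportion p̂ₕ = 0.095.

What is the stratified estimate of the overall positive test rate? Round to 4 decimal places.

0.1770

N = 8993 + 4167 + 5000 + 8435 = 26595.
Overall proportion = Σ (Nₕ/N)·p̂ₕ.
Σ Nₕp̂ₕ = 2077.383 + 1554.291 + 275 + 801.325 = 4707.999.
4707.999 / 26595 = 0.177026... → 0.1770.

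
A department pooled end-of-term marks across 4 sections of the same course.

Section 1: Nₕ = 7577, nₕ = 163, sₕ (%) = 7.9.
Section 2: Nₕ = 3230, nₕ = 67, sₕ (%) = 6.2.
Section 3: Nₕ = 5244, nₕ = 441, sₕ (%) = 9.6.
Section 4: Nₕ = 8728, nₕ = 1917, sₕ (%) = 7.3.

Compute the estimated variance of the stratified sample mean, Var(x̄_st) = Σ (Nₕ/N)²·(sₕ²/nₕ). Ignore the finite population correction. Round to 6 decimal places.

N = 24779; Wₕ = Nₕ/N.
section 1: (7577/24779)²·7.9²/163 = 0.035800872
section 2: (3230/24779)²·6.2²/67 = 0.009748686
section 3: (5244/24779)²·9.6²/441 = 0.009359695
section 4: (8728/24779)²·7.3²/1917 = 0.003448939
Sum = 0.058358191 → 0.058358.

0.058358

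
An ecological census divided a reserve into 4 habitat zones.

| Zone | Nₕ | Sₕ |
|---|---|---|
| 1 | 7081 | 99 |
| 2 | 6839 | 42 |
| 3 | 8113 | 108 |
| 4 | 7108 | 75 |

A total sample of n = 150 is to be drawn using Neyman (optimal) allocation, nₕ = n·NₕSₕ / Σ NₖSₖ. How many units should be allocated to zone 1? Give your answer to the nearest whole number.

1: NₕSₕ = 7081·99 = 701019
2: NₕSₕ = 6839·42 = 287238
3: NₕSₕ = 8113·108 = 876204
4: NₕSₕ = 7108·75 = 533100
Σ NₕSₕ = 2397561.
n_1 = 150·701019/2397561 = 43.858... → 44.

44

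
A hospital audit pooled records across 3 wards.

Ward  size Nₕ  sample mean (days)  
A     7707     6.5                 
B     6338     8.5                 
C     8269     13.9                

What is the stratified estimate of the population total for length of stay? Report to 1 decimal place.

A: 7707·6.5 = 50095.5
B: 6338·8.5 = 53873
C: 8269·13.9 = 114939.1
τ̂ = Σ Nₕx̄ₕ = 218907.6.

218907.6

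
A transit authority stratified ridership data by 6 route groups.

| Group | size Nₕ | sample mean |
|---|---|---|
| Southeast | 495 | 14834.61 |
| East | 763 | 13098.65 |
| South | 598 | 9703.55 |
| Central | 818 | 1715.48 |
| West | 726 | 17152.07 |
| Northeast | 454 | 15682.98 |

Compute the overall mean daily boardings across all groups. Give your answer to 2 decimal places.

11446.77

N = 495 + 763 + 598 + 818 + 726 + 454 = 3854.
The stratified mean weights each stratum mean by its population share Nₕ/N.
Σ Nₕx̄ₕ = 495·14834.61 + 763·13098.65 + 598·9703.55 + 818·1715.48 + 726·17152.07 + 454·15682.98 = 7343131.95 + 9994269.95 + 5802722.9 + 1403262.64 + 12452402.82 + 7120072.92 = 44115863.18.
Divide by N: 44115863.18 / 3854 = 11446.7730... → 11446.77.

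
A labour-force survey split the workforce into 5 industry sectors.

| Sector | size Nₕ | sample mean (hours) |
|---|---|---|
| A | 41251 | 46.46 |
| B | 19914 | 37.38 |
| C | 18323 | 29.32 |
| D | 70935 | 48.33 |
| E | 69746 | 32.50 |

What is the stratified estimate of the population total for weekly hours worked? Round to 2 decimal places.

Estimate total by summing Nₕ·x̄ₕ over strata.
41251·46.46 + 19914·37.38 + 18323·29.32 + 70935·48.33 + 69746·32.50 = 1916521.46 + 744385.32 + 537230.36 + 3428288.55 + 2266745 = 8893170.69.

8893170.69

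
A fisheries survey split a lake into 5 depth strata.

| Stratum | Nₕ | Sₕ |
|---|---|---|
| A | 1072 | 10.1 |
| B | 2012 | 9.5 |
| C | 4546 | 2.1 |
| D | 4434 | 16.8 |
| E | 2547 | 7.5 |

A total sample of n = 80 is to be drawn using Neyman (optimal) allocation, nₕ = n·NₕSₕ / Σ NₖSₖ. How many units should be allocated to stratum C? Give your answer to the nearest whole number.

Σ NₕSₕ = 1072·10.1 + 2012·9.5 + 4546·2.1 + 4434·16.8 + 2547·7.5 = 133081.5.
Share for C: 9546.6/133081.5 = 0.07173.
n_C = 80 × 0.07173 = 5.739... → 6.

6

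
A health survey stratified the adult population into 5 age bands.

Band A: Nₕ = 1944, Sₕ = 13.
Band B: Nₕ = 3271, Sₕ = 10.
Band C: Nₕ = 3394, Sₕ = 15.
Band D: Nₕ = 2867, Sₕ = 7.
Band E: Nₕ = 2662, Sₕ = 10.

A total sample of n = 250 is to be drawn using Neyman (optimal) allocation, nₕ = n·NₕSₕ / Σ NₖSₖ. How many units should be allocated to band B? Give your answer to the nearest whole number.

A: NₕSₕ = 1944·13 = 25272
B: NₕSₕ = 3271·10 = 32710
C: NₕSₕ = 3394·15 = 50910
D: NₕSₕ = 2867·7 = 20069
E: NₕSₕ = 2662·10 = 26620
Σ NₕSₕ = 155581.
n_B = 250·32710/155581 = 52.561... → 53.

53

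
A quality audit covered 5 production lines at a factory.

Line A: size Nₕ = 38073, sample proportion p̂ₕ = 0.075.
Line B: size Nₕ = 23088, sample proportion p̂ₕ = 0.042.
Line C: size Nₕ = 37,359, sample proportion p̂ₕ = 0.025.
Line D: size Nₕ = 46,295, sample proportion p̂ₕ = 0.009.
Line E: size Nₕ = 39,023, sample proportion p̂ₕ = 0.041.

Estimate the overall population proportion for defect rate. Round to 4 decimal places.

Wₕ = Nₕ/N with N = 183838: 0.2071, 0.1256, 0.2032, 0.2518, 0.2123.
p̂_st = 0.2071·0.075 + 0.1256·0.042 + 0.2032·0.025 + 0.2518·0.009 + 0.2123·0.041 ≈ 0.036857... → 0.0369.

0.0369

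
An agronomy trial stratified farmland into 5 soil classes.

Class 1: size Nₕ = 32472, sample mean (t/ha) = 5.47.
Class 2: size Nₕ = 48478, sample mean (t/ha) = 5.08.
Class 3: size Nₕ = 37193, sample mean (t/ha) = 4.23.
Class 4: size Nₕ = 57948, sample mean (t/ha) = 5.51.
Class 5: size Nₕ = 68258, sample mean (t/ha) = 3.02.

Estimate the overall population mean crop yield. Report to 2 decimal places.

4.53

N = 32472 + 48478 + 37193 + 57948 + 68258 = 244349.
The stratified mean weights each stratum mean by its population share Nₕ/N.
Σ Nₕx̄ₕ = 32472·5.47 + 48478·5.08 + 37193·4.23 + 57948·5.51 + 68258·3.02 = 177621.84 + 246268.24 + 157326.39 + 319293.48 + 206139.16 = 1106649.11.
Divide by N: 1106649.11 / 244349 = 4.5290... → 4.53.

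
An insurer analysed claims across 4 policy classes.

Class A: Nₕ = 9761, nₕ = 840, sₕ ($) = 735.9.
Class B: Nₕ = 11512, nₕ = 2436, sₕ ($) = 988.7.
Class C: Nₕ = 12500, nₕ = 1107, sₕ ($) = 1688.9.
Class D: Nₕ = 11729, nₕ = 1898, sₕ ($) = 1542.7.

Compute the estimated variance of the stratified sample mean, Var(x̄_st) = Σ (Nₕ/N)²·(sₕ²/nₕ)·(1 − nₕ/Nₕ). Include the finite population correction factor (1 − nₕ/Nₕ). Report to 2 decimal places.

294.43

N = 45502; Wₕ = Nₕ/N.
class A: (9761/45502)²·735.9²/840·(1 − 840/9761) = 27.11472
class B: (11512/45502)²·988.7²/2436·(1 − 2436/11512) = 20.25052
class C: (12500/45502)²·1688.9²/1107·(1 − 1107/12500) = 177.23414
class D: (11729/45502)²·1542.7²/1898·(1 − 1898/11729) = 69.83360
Sum = 294.43299 → 294.43.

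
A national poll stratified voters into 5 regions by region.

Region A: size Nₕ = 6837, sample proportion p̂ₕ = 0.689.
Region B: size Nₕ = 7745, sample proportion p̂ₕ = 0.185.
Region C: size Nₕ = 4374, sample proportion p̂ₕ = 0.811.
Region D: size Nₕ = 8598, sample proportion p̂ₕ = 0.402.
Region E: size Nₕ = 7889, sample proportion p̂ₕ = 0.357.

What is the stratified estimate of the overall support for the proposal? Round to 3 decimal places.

Wₕ = Nₕ/N with N = 35443: 0.1929, 0.2185, 0.1234, 0.2426, 0.2226.
p̂_st = 0.1929·0.689 + 0.2185·0.185 + 0.1234·0.811 + 0.2426·0.402 + 0.2226·0.357 ≈ 0.45040... → 0.450.

0.450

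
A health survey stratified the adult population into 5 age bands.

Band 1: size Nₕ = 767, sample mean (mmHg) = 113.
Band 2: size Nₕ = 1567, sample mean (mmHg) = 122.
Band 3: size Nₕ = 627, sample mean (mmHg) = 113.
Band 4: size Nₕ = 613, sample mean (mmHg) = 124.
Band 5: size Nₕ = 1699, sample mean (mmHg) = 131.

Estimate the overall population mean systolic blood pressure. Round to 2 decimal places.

x̄_st = (Σ Nₕx̄ₕ) / (Σ Nₕ) = (767·113 + 1567·122 + 627·113 + 613·124 + 1699·131) / 5273
= 647277 / 5273 = 122.7531... → 122.75.

122.75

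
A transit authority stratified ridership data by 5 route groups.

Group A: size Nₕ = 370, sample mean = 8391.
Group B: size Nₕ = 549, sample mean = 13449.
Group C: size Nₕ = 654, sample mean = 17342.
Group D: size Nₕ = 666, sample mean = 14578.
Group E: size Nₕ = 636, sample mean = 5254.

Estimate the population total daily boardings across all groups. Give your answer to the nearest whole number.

34880331

Estimate total by summing Nₕ·x̄ₕ over strata.
370·8391 + 549·13449 + 654·17342 + 666·14578 + 636·5254 = 3104670 + 7383501 + 11341668 + 9708948 + 3341544 = 34880331.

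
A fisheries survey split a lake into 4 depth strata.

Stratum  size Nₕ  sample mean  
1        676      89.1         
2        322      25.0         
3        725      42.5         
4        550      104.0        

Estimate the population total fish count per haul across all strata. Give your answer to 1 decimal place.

1: 676·89.1 = 60231.6
2: 322·25.0 = 8050
3: 725·42.5 = 30812.5
4: 550·104.0 = 57200
τ̂ = Σ Nₕx̄ₕ = 156294.1.

156294.1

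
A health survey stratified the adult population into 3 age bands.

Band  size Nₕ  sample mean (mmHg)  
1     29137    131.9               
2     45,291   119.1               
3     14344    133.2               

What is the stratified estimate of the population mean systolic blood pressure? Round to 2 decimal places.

x̄_st = (Σ Nₕx̄ₕ) / (Σ Nₕ) = (29137·131.9 + 45291·119.1 + 14344·133.2) / 88772
= 11147949.2 / 88772 = 125.5796... → 125.58.

125.58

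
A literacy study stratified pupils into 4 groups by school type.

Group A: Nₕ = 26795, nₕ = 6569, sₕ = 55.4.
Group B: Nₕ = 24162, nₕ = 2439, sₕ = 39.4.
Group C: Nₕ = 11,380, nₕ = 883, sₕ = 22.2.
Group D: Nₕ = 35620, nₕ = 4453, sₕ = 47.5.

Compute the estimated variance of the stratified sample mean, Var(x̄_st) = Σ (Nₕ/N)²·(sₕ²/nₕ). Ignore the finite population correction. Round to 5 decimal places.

N = 97957. Term for each stratum: Wₕ²sₕ²/nₕ.
Var(x̄_st) = 0.03495883 + 0.03872358 + 0.00753284 + 0.06699639 = 0.14821163 → 0.14821.

0.14821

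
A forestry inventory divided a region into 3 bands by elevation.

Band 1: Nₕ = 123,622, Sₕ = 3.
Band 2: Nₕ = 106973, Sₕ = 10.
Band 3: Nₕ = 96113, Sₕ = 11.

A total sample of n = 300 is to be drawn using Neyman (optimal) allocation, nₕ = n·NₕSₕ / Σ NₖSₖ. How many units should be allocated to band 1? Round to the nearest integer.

45

Σ NₕSₕ = 123622·3 + 106973·10 + 96113·11 = 2497839.
Share for 1: 370866/2497839 = 0.14847.
n_1 = 300 × 0.14847 = 44.542... → 45.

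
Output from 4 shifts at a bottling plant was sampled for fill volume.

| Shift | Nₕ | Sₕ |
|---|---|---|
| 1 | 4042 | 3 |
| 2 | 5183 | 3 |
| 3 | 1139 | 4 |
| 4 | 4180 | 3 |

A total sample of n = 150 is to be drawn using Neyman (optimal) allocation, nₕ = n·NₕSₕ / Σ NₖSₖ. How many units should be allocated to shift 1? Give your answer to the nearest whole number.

1: NₕSₕ = 4042·3 = 12126
2: NₕSₕ = 5183·3 = 15549
3: NₕSₕ = 1139·4 = 4556
4: NₕSₕ = 4180·3 = 12540
Σ NₕSₕ = 44771.
n_1 = 150·12126/44771 = 40.627... → 41.

41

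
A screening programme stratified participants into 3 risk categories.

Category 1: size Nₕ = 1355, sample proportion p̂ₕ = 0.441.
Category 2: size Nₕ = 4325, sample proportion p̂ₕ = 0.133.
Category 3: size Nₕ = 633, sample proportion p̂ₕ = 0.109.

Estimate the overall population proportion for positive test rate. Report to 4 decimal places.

0.1967

Wₕ = Nₕ/N with N = 6313: 0.2146, 0.6851, 0.1003.
p̂_st = 0.2146·0.441 + 0.6851·0.133 + 0.1003·0.109 ≈ 0.196702... → 0.1967.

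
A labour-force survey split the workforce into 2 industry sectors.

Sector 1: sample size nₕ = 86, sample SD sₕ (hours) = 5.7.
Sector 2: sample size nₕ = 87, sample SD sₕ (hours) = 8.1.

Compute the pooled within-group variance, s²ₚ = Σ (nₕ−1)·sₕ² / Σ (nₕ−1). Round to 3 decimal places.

49.147

1: (86−1)·5.7² = 85·32.49 = 2761.65
2: (87−1)·8.1² = 86·65.61 = 5642.46
Numerator = 8404.11; denominator = Σ(nₕ−1) = 171.
s²ₚ = 8404.11/171 = 49.14684... → 49.147.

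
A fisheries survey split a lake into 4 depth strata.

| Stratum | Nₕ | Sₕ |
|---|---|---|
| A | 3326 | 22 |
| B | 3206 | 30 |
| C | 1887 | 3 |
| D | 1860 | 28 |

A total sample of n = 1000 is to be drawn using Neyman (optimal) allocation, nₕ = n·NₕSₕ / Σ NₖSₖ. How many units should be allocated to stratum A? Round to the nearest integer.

Σ NₕSₕ = 3326·22 + 3206·30 + 1887·3 + 1860·28 = 227093.
Share for A: 73172/227093 = 0.32221.
n_A = 1000 × 0.32221 = 322.212... → 322.

322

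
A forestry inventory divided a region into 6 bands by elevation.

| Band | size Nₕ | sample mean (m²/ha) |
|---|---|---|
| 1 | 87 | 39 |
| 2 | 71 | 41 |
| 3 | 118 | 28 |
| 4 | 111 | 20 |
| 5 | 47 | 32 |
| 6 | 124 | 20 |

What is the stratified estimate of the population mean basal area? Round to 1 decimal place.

N = 558; weights Wₕ = Nₕ/N = (0.1559, 0.1272, 0.2115, 0.1989, 0.0842, 0.2222).
x̄_st = Σ Wₕ·x̄ₕ = 0.1559·39 + 0.1272·41 + 0.2115·28 + 0.1989·20 + 0.0842·32 + 0.2222·20 ≈ 28.337...
→ 28.3.

28.3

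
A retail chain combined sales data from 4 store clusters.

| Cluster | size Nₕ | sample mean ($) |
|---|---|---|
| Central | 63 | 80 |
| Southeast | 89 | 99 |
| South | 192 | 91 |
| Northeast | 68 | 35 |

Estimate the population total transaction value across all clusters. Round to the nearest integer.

33703

Central: 63·80 = 5040
Southeast: 89·99 = 8811
South: 192·91 = 17472
Northeast: 68·35 = 2380
τ̂ = Σ Nₕx̄ₕ = 33703.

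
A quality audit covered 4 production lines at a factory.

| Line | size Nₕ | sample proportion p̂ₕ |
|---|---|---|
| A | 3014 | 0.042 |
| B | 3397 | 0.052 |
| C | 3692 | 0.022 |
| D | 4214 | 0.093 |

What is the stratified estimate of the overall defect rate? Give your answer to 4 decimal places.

0.0542

Wₕ = Nₕ/N with N = 14317: 0.2105, 0.2373, 0.2579, 0.2943.
p̂_st = 0.2105·0.042 + 0.2373·0.052 + 0.2579·0.022 + 0.2943·0.093 ≈ 0.054226... → 0.0542.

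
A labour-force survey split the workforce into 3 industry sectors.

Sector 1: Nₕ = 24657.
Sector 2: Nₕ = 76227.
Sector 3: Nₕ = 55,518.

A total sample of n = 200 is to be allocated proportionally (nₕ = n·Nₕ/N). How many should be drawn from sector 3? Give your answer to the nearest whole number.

Share of sector 3 = 55518/156402 = 0.35497.
Allocate 200 × 0.35497 = 70.994... → 71.

71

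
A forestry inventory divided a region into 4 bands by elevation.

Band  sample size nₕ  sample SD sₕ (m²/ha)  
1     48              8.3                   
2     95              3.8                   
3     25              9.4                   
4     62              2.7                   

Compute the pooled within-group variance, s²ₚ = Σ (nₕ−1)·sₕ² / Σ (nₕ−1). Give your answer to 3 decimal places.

31.684

Degrees of freedom: 47 + 94 + 24 + 61 = 226.
Σ(nₕ−1)sₕ² = 47·68.89 + 94·14.44 + 24·88.36 + 61·7.29 = 7160.52.
s²ₚ = 7160.52 / 226 = 31.68372... → 31.684.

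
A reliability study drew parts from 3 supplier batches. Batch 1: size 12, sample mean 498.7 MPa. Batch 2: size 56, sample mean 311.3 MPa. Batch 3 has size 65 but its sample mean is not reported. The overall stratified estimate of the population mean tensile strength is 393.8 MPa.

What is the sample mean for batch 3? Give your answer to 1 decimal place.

445.5

Σ Nₕx̄ₕ = N·μ, so 65·x̄_3 = 133·393.8 − (12·498.7 + 56·311.3).
= 52375.4 − 23417.2 = 28958.2.
x̄_3 = 28958.2 / 65 = 445.511... → 445.5.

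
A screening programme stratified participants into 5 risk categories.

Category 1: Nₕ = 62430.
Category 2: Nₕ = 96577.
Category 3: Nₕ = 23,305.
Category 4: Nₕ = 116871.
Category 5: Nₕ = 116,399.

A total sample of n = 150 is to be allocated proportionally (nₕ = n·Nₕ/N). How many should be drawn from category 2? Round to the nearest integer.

35

N = 62430 + 96577 + 23305 + 116871 + 116399 = 415582.
n_2 = 150·96577/415582 = 34.858... → 35.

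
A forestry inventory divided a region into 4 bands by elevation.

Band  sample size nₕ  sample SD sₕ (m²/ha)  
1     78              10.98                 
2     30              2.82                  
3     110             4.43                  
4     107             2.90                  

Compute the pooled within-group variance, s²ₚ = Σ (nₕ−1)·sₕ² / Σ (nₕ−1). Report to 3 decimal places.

1: (78−1)·10.98² = 77·120.5604 = 9283.1508
2: (30−1)·2.82² = 29·7.9524 = 230.6196
3: (110−1)·4.43² = 109·19.6249 = 2139.1141
4: (107−1)·2.90² = 106·8.41 = 891.46
Numerator = 12544.3445; denominator = Σ(nₕ−1) = 321.
s²ₚ = 12544.3445/321 = 39.07895... → 39.079.

39.079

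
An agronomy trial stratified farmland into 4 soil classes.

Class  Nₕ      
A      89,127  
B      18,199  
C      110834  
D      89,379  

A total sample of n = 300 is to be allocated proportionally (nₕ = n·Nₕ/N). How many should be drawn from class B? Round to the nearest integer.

N = 89127 + 18199 + 110834 + 89379 = 307539.
n_B = 300·18199/307539 = 17.753... → 18.

18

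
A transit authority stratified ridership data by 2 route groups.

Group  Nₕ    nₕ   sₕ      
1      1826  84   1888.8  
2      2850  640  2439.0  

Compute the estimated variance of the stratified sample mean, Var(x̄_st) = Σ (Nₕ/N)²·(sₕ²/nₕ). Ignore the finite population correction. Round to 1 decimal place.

9929.5

N = 4676; Wₕ = Nₕ/N.
group 1: (1826/4676)²·1888.8²/84 = 6476.5721
group 2: (2850/4676)²·2439.0²/640 = 3452.9027
Sum = 9929.4748 → 9929.5.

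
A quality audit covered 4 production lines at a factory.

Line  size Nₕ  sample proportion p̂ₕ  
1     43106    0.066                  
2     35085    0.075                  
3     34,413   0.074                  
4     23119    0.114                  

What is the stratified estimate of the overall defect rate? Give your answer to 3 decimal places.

0.079

Wₕ = Nₕ/N with N = 135723: 0.3176, 0.2585, 0.2536, 0.1703.
p̂_st = 0.3176·0.066 + 0.2585·0.075 + 0.2536·0.074 + 0.1703·0.114 ≈ 0.07853... → 0.079.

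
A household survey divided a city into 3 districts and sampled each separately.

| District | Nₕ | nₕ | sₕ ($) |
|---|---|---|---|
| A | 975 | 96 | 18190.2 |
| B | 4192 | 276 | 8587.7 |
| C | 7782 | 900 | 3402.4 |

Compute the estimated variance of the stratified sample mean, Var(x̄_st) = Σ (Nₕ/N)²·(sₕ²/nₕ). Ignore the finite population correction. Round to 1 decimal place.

N = 12949; Wₕ = Nₕ/N.
district A: (975/12949)²·18190.2²/96 = 19540.7165
district B: (4192/12949)²·8587.7²/276 = 28003.6559
district C: (7782/12949)²·3402.4²/900 = 4645.5616
Sum = 52189.9341 → 52189.9.

52189.9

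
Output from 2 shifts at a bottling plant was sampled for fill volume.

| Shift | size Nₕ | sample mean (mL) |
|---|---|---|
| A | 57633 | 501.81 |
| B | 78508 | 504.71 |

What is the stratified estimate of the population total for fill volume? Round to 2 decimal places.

A: 57633·501.81 = 28920815.73
B: 78508·504.71 = 39623772.68
τ̂ = Σ Nₕx̄ₕ = 68544588.41.

68544588.41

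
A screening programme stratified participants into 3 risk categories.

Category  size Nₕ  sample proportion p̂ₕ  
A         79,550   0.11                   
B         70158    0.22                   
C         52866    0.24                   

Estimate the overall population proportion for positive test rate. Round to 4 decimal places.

0.1820

N = 79550 + 70158 + 52866 = 202574.
Overall proportion = Σ (Nₕ/N)·p̂ₕ.
Σ Nₕp̂ₕ = 8750.5 + 15434.76 + 12687.84 = 36873.1.
36873.1 / 202574 = 0.182023... → 0.1820.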